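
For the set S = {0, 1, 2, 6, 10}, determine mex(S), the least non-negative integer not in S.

3

The values 0, 1, 2 are all present; 3 is the first non-negative integer missing from the set.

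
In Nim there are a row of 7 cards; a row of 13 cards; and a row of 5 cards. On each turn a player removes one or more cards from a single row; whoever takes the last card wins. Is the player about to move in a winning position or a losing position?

In binary:
  0111  (7)
  1101  (13)
  0101  (5)
  ----
  1111  (15)
The nim-sum is 15 ≠ 0, so this is an N-position: the player to move can win.

Winning position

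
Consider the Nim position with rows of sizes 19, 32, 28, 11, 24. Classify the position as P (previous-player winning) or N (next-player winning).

Compute the nim-sum pairwise:
19 ⊕ 32 = 51
51 ⊕ 28 = 47
47 ⊕ 11 = 36
36 ⊕ 24 = 60
The nim-sum is 60 ≠ 0, so this is an N-position: the player to move can win.

N-position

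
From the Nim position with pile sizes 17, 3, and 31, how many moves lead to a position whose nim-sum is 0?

Bitwise XOR of the heap sizes:
  10001  (17)
  00011  (3)
  11111  (31)
  -----
  01101  (13)
The overall nim-sum is X = 13. A pile of size p has a winning move iff p XOR X < p (reduce it to p XOR X).
  17: 17 XOR 13 = 28 ≥ 17 — no move.
  3: 3 XOR 13 = 14 ≥ 3 — no move.
  31: 31 XOR 13 = 18 < 31 — winning move (to 18).
That gives 1 winning move.

1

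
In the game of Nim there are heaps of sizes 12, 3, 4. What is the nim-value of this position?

11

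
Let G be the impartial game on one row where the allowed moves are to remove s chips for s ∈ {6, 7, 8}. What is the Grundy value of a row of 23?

Build the Grundy sequence with g(k) = mex{g(k−s) : s ∈ {6, 7, 8}, s ≤ k}:
k:     0  1  2  3  4  5  6  7  8  9 10 11 12 13 14 15 16 17 18 19 20 21 22 23
g(k):  0  0  0  0  0  0  1  1  1  1  1  1  2  2  0  0  0  0  0  0  1  1  1  1
So g(23) = 1.

1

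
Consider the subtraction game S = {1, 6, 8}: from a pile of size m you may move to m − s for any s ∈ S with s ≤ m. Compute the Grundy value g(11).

0

Build the Grundy sequence with g(k) = mex{g(k−s) : s ∈ {1, 6, 8}, s ≤ k}:
k:     0  1  2  3  4  5  6  7  8  9 10 11
g(k):  0  1  0  1  0  1  2  0  1  0  1  0
So g(11) = 0.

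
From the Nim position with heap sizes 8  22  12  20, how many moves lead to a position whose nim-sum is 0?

Bitwise XOR of the heap sizes:
  01000  (8)
  10110  (22)
  01100  (12)
  10100  (20)
  -----
  00110  (6)
The overall nim-sum is X = 6. A heap of size p has a winning move iff p XOR X < p (reduce it to p XOR X).
  8: 8 XOR 6 = 14 ≥ 8 — no move.
  22: 22 XOR 6 = 16 < 22 — winning move (to 16).
  12: 12 XOR 6 = 10 < 12 — winning move (to 10).
  20: 20 XOR 6 = 18 < 20 — winning move (to 18).
That gives 3 winning moves.

3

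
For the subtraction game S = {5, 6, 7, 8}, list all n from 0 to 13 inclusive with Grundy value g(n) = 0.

Compute g(0), g(1), … for moves {5, 6, 7, 8}:
g(0) = mex{} = 0
g(1) = mex{} = 0
g(2) = mex{} = 0
g(3) = mex{} = 0
g(4) = mex{} = 0
g(5) = mex{0} = 1
g(6) = mex{0} = 1
g(7) = mex{0} = 1
g(8) = mex{0} = 1
g(9) = mex{0} = 1
g(10) = mex{0,1} = 2
g(11) = mex{0,1} = 2
g(12) = mex{0,1} = 2
g(13) = mex{1} = 0
The P-positions (g = 0) in 0..13 are 0, 1, 2, 3, 4, 13.

0, 1, 2, 3, 4, 13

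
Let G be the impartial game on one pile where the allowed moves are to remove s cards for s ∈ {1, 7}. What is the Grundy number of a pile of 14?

0

Compute g(0), g(1), … for moves {1, 7}:
k:     0  1  2  3  4  5  6  7  8  9 10 11 12 13 14
g(k):  0  1  0  1  0  1  0  1  0  1  0  1  0  1  0
So g(14) = 0.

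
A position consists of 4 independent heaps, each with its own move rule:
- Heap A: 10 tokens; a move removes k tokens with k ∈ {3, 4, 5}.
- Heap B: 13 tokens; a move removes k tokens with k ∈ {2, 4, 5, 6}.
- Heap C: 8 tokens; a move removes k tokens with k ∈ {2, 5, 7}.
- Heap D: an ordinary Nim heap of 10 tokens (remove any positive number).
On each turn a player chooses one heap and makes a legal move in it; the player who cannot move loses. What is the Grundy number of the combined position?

For heap A, compute g(0), g(1), … with moves {3, 4, 5}:
k:     0  1  2  3  4  5  6  7  8  9 10
g(k):  0  0  0  1  1  1  2  2  0  0  0
So g(10) = 0.
Build the Grundy sequence for heap B with g(k) = mex{g(k−s) : s ∈ {2, 4, 5, 6}, s ≤ k}:
g(0) = mex{} = 0
g(1) = mex{} = 0
g(2) = mex{0} = 1
g(3) = mex{0} = 1
g(4) = mex{0,1} = 2
g(5) = mex{0,1} = 2
g(6) = mex{0,1,2} = 3
g(7) = mex{0,1,2} = 3
g(8) = mex{1,2,3} = 0
g(9) = mex{1,2,3} = 0
g(10) = mex{0,2,3} = 1
g(11) = mex{0,2,3} = 1
g(12) = mex{0,1,3} = 2
g(13) = mex{0,1,3} = 2
So g(13) = 2.
For heap C, compute g(0), g(1), … with moves {2, 5, 7}:
g(0) = mex{} = 0
g(1) = mex{} = 0
g(2) = mex{0} = 1
g(3) = mex{0} = 1
g(4) = mex{1} = 0
g(5) = mex{0,1} = 2
g(6) = mex{0} = 1
g(7) = mex{0,1,2} = 3
g(8) = mex{0,1} = 2
So g(8) = 2.
Heap D is a plain Nim heap of size 10, so its Grundy value is 10.
The value of a disjunctive sum is the nim-sum of the parts.
Combined value = 0 XOR 2 XOR 2 XOR 10 = 10.

10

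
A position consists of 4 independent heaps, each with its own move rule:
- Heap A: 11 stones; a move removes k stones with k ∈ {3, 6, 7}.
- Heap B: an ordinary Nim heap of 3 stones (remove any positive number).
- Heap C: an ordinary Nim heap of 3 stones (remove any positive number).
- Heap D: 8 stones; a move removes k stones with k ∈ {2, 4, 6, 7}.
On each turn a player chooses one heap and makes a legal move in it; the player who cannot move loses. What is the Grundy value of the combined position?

4

For heap A, compute g(0), g(1), … with moves {3, 6, 7}:
k:     0  1  2  3  4  5  6  7  8  9 10 11
g(k):  0  0  0  1  1  1  2  2  2  3  0  0
So g(11) = 0.
Heap B is a plain Nim heap of size 3, so its Grundy value is 3.
Heap C is a plain Nim heap of size 3, so its Grundy value is 3.
Build the Grundy sequence for heap D with g(k) = mex{g(k−s) : s ∈ {2, 4, 6, 7}, s ≤ k}:
k:     0  1  2  3  4  5  6  7  8
g(k):  0  0  1  1  2  2  3  3  4
So g(8) = 4.
By the Sprague-Grundy theorem, the Grundy value of a sum of independent games is the XOR of the component values.
Combined value = 0 ⊕ 3 ⊕ 3 ⊕ 4 = 4.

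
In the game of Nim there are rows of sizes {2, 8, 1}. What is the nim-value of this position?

In binary:
  0010  (2)
  1000  (8)
  0001  (1)
  ----
  1011  (11)

11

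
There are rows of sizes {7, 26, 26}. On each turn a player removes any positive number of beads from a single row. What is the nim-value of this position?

7

Nim-sum: 7 XOR 26 XOR 26 = 7.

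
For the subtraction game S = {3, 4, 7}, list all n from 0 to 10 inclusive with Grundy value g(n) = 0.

Compute g(0), g(1), … for moves {3, 4, 7}:
g(0) = mex{} = 0
g(1) = mex{} = 0
g(2) = mex{} = 0
g(3) = mex{0} = 1
g(4) = mex{0} = 1
g(5) = mex{0} = 1
g(6) = mex{0,1} = 2
g(7) = mex{0,1} = 2
g(8) = mex{0,1} = 2
g(9) = mex{0,1,2} = 3
g(10) = mex{1,2} = 0
The P-positions (g = 0) in 0..10 are 0, 1, 2, 10.

0, 1, 2, 10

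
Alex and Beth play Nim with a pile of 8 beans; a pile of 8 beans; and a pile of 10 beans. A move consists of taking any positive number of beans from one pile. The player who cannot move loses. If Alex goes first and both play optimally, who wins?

Alex wins

Nim-sum: 8 ^ 8 ^ 10 = 10.
The nim-sum is 10 ≠ 0, so this is an N-position: the player to move can win; Alex has a winning move.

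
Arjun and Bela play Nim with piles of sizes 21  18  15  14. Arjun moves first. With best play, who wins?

Arjun wins

Compute the nim-sum pairwise:
21 ^ 18 = 7
7 ^ 15 = 8
8 ^ 14 = 6
The nim-sum is 6 ≠ 0, so this is an N-position: the player to move can win; Arjun has a winning move.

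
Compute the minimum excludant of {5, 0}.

1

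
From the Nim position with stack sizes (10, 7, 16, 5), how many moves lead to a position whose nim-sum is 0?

1

Write each in binary and XOR column by column:
  01010  (10)
  00111  (7)
  10000  (16)
  00101  (5)
  -----
  11000  (24)
The overall nim-sum is X = 24. A stack of size p has a winning move iff p XOR X < p (reduce it to p XOR X).
  10: 10 XOR 24 = 18 ≥ 10 — no move.
  7: 7 XOR 24 = 31 ≥ 7 — no move.
  16: 16 XOR 24 = 8 < 16 — winning move (to 8).
  5: 5 XOR 24 = 29 ≥ 5 — no move.
That gives 1 winning move.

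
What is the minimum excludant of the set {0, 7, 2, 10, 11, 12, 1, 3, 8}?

The values 0, 1, 2, 3 are all present; 4 is the first non-negative integer missing from the set.

4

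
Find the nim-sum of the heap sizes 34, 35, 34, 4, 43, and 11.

7

In binary:
  100010  (34)
  100011  (35)
  100010  (34)
  000100  (4)
  101011  (43)
  001011  (11)
  ------
  000111  (7)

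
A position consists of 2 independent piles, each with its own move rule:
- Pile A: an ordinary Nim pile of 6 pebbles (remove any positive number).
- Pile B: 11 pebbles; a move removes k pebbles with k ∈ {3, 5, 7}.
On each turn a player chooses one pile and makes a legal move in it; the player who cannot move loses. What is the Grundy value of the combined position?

Pile A is a plain Nim pile of size 6, so its Grundy value is 6.
Grundy values for pile B (subtraction set {3, 5, 7}):
g(0) = mex{} = 0
g(1) = mex{} = 0
g(2) = mex{} = 0
g(3) = mex{0} = 1
g(4) = mex{0} = 1
g(5) = mex{0} = 1
g(6) = mex{0,1} = 2
g(7) = mex{0,1} = 2
g(8) = mex{0,1} = 2
g(9) = mex{0,1,2} = 3
g(10) = mex{1,2} = 0
g(11) = mex{1,2} = 0
So g(11) = 0.
By the Sprague-Grundy theorem, the Grundy value of a sum of independent games is the XOR of the component values.
Combined value = 6 ⊕ 0 = 6.

6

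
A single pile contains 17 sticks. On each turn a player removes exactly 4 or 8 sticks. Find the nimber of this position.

1

Build the Grundy sequence with g(k) = mex{g(k−s) : s ∈ {4, 8}, s ≤ k}:
k:     0  1  2  3  4  5  6  7  8  9 10 11 12 13 14 15 16 17
g(k):  0  0  0  0  1  1  1  1  2  2  2  2  0  0  0  0  1  1
So g(17) = 1.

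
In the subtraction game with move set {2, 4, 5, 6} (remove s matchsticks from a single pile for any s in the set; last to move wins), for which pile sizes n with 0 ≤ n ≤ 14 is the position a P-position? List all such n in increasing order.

0, 1, 8, 9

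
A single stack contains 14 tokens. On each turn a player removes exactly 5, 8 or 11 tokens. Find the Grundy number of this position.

Build the Grundy sequence with g(k) = mex{g(k−s) : s ∈ {5, 8, 11}, s ≤ k}:
g(0) = mex{} = 0
g(1) = mex{} = 0
g(2) = mex{} = 0
g(3) = mex{} = 0
g(4) = mex{} = 0
g(5) = mex{0} = 1
g(6) = mex{0} = 1
g(7) = mex{0} = 1
g(8) = mex{0} = 1
g(9) = mex{0} = 1
g(10) = mex{0,1} = 2
g(11) = mex{0,1} = 2
g(12) = mex{0,1} = 2
g(13) = mex{0,1} = 2
g(14) = mex{0,1} = 2
So g(14) = 2.

2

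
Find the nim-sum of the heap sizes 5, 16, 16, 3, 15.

Compute the nim-sum pairwise:
5 ^ 16 = 21
21 ^ 16 = 5
5 ^ 3 = 6
6 ^ 15 = 9

9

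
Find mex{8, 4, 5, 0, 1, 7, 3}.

The values 0, 1 are all present; 2 is the first non-negative integer missing from the set.

2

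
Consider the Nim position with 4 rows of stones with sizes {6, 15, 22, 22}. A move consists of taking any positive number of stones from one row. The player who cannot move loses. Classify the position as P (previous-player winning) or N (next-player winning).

Compute the nim-sum pairwise:
6 ^ 15 = 9
9 ^ 22 = 31
31 ^ 22 = 9
The nim-sum is 9 ≠ 0, so this is an N-position: the player to move can win.

N-position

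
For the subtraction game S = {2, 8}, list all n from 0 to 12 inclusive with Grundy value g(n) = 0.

0, 1, 4, 5, 10, 11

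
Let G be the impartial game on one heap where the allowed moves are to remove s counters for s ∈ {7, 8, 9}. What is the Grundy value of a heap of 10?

Build the Grundy sequence with g(k) = mex{g(k−s) : s ∈ {7, 8, 9}, s ≤ k}:
g(0) = mex{} = 0
g(1) = mex{} = 0
g(2) = mex{} = 0
g(3) = mex{} = 0
g(4) = mex{} = 0
g(5) = mex{} = 0
g(6) = mex{} = 0
g(7) = mex{0} = 1
g(8) = mex{0} = 1
g(9) = mex{0} = 1
g(10) = mex{0} = 1
So g(10) = 1.

1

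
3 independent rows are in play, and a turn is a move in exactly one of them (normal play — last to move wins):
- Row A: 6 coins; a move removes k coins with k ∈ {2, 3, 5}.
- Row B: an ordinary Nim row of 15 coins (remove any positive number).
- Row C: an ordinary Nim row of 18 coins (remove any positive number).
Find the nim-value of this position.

30

Grundy values for row A (subtraction set {2, 3, 5}):
g(0) = mex{} = 0
g(1) = mex{} = 0
g(2) = mex{0} = 1
g(3) = mex{0} = 1
g(4) = mex{0,1} = 2
g(5) = mex{0,1} = 2
g(6) = mex{0,1,2} = 3
So g(6) = 3.
Row B is a plain Nim row of size 15, so its Grundy value is 15.
Row C is a plain Nim row of size 18, so its Grundy value is 18.
By the Sprague-Grundy theorem, the Grundy value of a sum of independent games is the XOR of the component values.
Combined value = 3 XOR 15 XOR 18 = 30.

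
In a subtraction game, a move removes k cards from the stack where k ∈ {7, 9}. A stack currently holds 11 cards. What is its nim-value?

1

Compute g(0), g(1), … for moves {7, 9}:
g(0) = mex{} = 0
g(1) = mex{} = 0
g(2) = mex{} = 0
g(3) = mex{} = 0
g(4) = mex{} = 0
g(5) = mex{} = 0
g(6) = mex{} = 0
g(7) = mex{0} = 1
g(8) = mex{0} = 1
g(9) = mex{0} = 1
g(10) = mex{0} = 1
g(11) = mex{0} = 1
So g(11) = 1.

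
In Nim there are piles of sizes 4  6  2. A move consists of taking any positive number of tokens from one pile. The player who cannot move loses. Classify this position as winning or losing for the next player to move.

Losing position

Nim-sum: 4 ⊕ 6 ⊕ 2 = 0.
The nim-sum is 0, so this is a P-position: the player to move is in a losing position under optimal play.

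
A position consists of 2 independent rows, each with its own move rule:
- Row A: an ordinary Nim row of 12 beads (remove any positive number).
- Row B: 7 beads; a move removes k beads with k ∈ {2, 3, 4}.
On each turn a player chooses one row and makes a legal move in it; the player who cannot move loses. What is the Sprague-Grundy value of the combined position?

12

Row A is a plain Nim row of size 12, so its Grundy value is 12.
Grundy values for row B (subtraction set {2, 3, 4}):
k:     0  1  2  3  4  5  6  7
g(k):  0  0  1  1  2  2  0  0
So g(7) = 0.
The value of a disjunctive sum is the nim-sum of the parts.
Combined value = 12 ⊕ 0 = 12.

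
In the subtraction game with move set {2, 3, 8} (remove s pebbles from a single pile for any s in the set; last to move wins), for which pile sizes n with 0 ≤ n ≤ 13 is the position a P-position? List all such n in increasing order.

0, 1, 5, 6, 10, 11

Grundy values for subtraction set {2, 3, 8}:
g(0) = mex{} = 0
g(1) = mex{} = 0
g(2) = mex{0} = 1
g(3) = mex{0} = 1
g(4) = mex{0,1} = 2
g(5) = mex{1} = 0
g(6) = mex{1,2} = 0
g(7) = mex{0,2} = 1
g(8) = mex{0} = 1
g(9) = mex{0,1} = 2
g(10) = mex{1} = 0
g(11) = mex{1,2} = 0
g(12) = mex{0,2} = 1
g(13) = mex{0} = 1
The P-positions (g = 0) in 0..13 are 0, 1, 5, 6, 10, 11.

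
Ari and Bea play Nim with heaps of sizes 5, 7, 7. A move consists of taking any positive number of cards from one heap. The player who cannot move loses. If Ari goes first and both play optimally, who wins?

Ari wins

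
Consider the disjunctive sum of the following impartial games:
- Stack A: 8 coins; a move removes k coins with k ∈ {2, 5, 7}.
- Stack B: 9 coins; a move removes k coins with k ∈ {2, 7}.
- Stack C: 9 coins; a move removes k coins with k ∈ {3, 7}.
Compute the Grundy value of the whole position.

3

Grundy values for stack A (subtraction set {2, 5, 7}):
g(0) = mex{} = 0
g(1) = mex{} = 0
g(2) = mex{0} = 1
g(3) = mex{0} = 1
g(4) = mex{1} = 0
g(5) = mex{0,1} = 2
g(6) = mex{0} = 1
g(7) = mex{0,1,2} = 3
g(8) = mex{0,1} = 2
So g(8) = 2.
Grundy values for stack B (subtraction set {2, 7}):
k:     0  1  2  3  4  5  6  7  8  9
g(k):  0  0  1  1  0  0  1  1  2  0
So g(9) = 0.
Grundy values for stack C (subtraction set {3, 7}):
k:     0  1  2  3  4  5  6  7  8  9
g(k):  0  0  0  1  1  1  0  2  2  1
So g(9) = 1.
By the Sprague-Grundy theorem, the Grundy value of a sum of independent games is the XOR of the component values.
Combined value = 2 XOR 0 XOR 1 = 3.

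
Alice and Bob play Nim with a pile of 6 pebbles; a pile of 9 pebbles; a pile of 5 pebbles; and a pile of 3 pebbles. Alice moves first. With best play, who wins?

Nim-sum: 6 ⊕ 9 ⊕ 5 ⊕ 3 = 9.
The nim-sum is 9 ≠ 0, so this is an N-position: the player to move can win; Alice has a winning move.

Alice wins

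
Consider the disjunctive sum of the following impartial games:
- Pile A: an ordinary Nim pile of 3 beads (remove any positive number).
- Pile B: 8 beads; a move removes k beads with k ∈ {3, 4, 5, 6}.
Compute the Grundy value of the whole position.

1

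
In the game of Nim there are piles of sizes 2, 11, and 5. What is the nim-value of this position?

12

Nim-sum: 2 ^ 11 ^ 5 = 12.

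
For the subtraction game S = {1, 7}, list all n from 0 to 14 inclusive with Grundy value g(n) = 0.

Compute g(0), g(1), … for moves {1, 7}:
k:     0  1  2  3  4  5  6  7  8  9 10 11 12 13 14
g(k):  0  1  0  1  0  1  0  1  0  1  0  1  0  1  0
The P-positions (g = 0) in 0..14 are 0, 2, 4, 6, 8, 10, 12, 14.

0, 2, 4, 6, 8, 10, 12, 14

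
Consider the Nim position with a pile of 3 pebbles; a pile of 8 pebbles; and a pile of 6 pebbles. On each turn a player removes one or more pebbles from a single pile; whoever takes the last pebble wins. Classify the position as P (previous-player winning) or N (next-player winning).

N-position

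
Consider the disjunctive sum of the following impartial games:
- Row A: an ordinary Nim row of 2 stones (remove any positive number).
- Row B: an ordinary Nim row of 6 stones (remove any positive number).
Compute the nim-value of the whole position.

4

Row A is a plain Nim row of size 2, so its Grundy value is 2.
Row B is a plain Nim row of size 6, so its Grundy value is 6.
By the Sprague-Grundy theorem, the Grundy value of a sum of independent games is the XOR of the component values.
Combined value = 2 XOR 6 = 4.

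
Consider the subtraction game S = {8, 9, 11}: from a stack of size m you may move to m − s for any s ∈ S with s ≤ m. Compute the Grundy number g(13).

Compute g(0), g(1), … for moves {8, 9, 11}:
g(0) = mex{} = 0
g(1) = mex{} = 0
g(2) = mex{} = 0
g(3) = mex{} = 0
g(4) = mex{} = 0
g(5) = mex{} = 0
g(6) = mex{} = 0
g(7) = mex{} = 0
g(8) = mex{0} = 1
g(9) = mex{0} = 1
g(10) = mex{0} = 1
g(11) = mex{0} = 1
g(12) = mex{0} = 1
g(13) = mex{0} = 1
So g(13) = 1.

1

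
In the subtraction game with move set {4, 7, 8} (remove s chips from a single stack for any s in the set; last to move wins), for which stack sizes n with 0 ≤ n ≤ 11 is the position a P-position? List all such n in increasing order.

0, 1, 2, 3

Grundy values for subtraction set {4, 7, 8}:
g(0) = mex{} = 0
g(1) = mex{} = 0
g(2) = mex{} = 0
g(3) = mex{} = 0
g(4) = mex{0} = 1
g(5) = mex{0} = 1
g(6) = mex{0} = 1
g(7) = mex{0} = 1
g(8) = mex{0,1} = 2
g(9) = mex{0,1} = 2
g(10) = mex{0,1} = 2
g(11) = mex{0,1} = 2
The P-positions (g = 0) in 0..11 are 0, 1, 2, 3.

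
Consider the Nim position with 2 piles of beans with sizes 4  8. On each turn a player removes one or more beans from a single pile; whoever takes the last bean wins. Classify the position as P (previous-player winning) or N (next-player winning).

N-position

Compute the nim-sum pairwise:
4 ^ 8 = 12
The nim-sum is 12 ≠ 0, so this is an N-position: the player to move can win.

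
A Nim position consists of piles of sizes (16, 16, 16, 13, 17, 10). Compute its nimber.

Bitwise XOR of the heap sizes:
  10000  (16)
  10000  (16)
  10000  (16)
  01101  (13)
  10001  (17)
  01010  (10)
  -----
  00110  (6)

6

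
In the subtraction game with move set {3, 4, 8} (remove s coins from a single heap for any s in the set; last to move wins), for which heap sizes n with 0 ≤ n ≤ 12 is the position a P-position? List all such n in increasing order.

0, 1, 2, 7, 12

Compute g(0), g(1), … for moves {3, 4, 8}:
g(0) = mex{} = 0
g(1) = mex{} = 0
g(2) = mex{} = 0
g(3) = mex{0} = 1
g(4) = mex{0} = 1
g(5) = mex{0} = 1
g(6) = mex{0,1} = 2
g(7) = mex{1} = 0
g(8) = mex{0,1} = 2
g(9) = mex{0,1,2} = 3
g(10) = mex{0,2} = 1
g(11) = mex{0,1,2} = 3
g(12) = mex{1,2,3} = 0
The P-positions (g = 0) in 0..12 are 0, 1, 2, 7, 12.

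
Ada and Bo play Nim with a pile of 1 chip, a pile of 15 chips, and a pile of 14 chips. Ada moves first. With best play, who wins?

Bo wins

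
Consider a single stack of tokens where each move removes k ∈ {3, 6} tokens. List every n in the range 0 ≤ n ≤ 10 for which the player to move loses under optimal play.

Compute g(0), g(1), … for moves {3, 6}:
g(0) = mex{} = 0
g(1) = mex{} = 0
g(2) = mex{} = 0
g(3) = mex{0} = 1
g(4) = mex{0} = 1
g(5) = mex{0} = 1
g(6) = mex{0,1} = 2
g(7) = mex{0,1} = 2
g(8) = mex{0,1} = 2
g(9) = mex{1,2} = 0
g(10) = mex{1,2} = 0
The P-positions (g = 0) in 0..10 are 0, 1, 2, 9, 10.

0, 1, 2, 9, 10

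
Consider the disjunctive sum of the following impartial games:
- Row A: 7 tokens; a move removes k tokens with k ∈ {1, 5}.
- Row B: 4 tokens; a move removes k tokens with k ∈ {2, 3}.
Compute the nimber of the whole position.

Build the Grundy sequence for row A with g(k) = mex{g(k−s) : s ∈ {1, 5}, s ≤ k}:
k:     0  1  2  3  4  5  6  7
g(k):  0  1  0  1  0  1  0  1
So g(7) = 1.
For row B, compute g(0), g(1), … with moves {2, 3}:
k:     0  1  2  3  4
g(k):  0  0  1  1  2
So g(4) = 2.
The value of a disjunctive sum is the nim-sum of the parts.
Combined value = 1 ⊕ 2 = 3.

3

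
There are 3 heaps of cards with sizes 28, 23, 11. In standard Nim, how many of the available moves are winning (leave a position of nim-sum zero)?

0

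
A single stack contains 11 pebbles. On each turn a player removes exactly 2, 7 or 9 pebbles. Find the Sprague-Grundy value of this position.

Grundy values for subtraction set {2, 7, 9}:
g(0) = mex{} = 0
g(1) = mex{} = 0
g(2) = mex{0} = 1
g(3) = mex{0} = 1
g(4) = mex{1} = 0
g(5) = mex{1} = 0
g(6) = mex{0} = 1
g(7) = mex{0} = 1
g(8) = mex{0,1} = 2
g(9) = mex{0,1} = 2
g(10) = mex{0,1,2} = 3
g(11) = mex{0,1,2} = 3
So g(11) = 3.

3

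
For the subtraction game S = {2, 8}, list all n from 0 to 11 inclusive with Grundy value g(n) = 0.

0, 1, 4, 5, 10, 11

Compute g(0), g(1), … for moves {2, 8}:
k:     0  1  2  3  4  5  6  7  8  9 10 11
g(k):  0  0  1  1  0  0  1  1  2  2  0  0
The P-positions (g = 0) in 0..11 are 0, 1, 4, 5, 10, 11.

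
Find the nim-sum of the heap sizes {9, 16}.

Compute the nim-sum pairwise:
9 ⊕ 16 = 25

25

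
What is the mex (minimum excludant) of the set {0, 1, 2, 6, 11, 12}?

The values 0, 1, 2 are all present; 3 is the first non-negative integer missing from the set.

3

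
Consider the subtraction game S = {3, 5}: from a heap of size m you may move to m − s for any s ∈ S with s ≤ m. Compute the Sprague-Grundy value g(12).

Compute g(0), g(1), … for moves {3, 5}:
g(0) = mex{} = 0
g(1) = mex{} = 0
g(2) = mex{} = 0
g(3) = mex{0} = 1
g(4) = mex{0} = 1
g(5) = mex{0} = 1
g(6) = mex{0,1} = 2
g(7) = mex{0,1} = 2
g(8) = mex{1} = 0
g(9) = mex{1,2} = 0
g(10) = mex{1,2} = 0
g(11) = mex{0,2} = 1
g(12) = mex{0,2} = 1
So g(12) = 1.

1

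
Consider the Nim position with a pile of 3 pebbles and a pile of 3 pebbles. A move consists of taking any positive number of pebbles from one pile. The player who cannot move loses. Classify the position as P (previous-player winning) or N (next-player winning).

P-position

Compute the nim-sum pairwise:
3 ⊕ 3 = 0
The nim-sum is 0, so this is a P-position: the player to move is in a losing position under optimal play.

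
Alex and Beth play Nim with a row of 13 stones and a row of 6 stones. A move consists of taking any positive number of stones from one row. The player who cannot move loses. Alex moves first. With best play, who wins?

Bitwise XOR of the heap sizes:
  1101  (13)
  0110  (6)
  ----
  1011  (11)
The nim-sum is 11 ≠ 0, so this is an N-position: the player to move can win; Alex has a winning move.

Alex wins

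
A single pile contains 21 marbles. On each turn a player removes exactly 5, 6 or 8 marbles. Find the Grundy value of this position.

Compute g(0), g(1), … for moves {5, 6, 8}:
k:     0  1  2  3  4  5  6  7  8  9 10 11 12 13 14 15 16 17 18 19 20 21
g(k):  0  0  0  0  0  1  1  1  1  1  2  2  2  0  0  0  0  0  1  1  1  1
So g(21) = 1.

1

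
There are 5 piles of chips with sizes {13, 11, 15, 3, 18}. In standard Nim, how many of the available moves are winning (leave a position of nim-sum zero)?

1

Compute the nim-sum pairwise:
13 ⊕ 11 = 6
6 ⊕ 15 = 9
9 ⊕ 3 = 10
10 ⊕ 18 = 24
The overall nim-sum is X = 24. A pile of size p has a winning move iff p XOR X < p (reduce it to p XOR X).
  13: 13 XOR 24 = 21 ≥ 13 — no move.
  11: 11 XOR 24 = 19 ≥ 11 — no move.
  15: 15 XOR 24 = 23 ≥ 15 — no move.
  3: 3 XOR 24 = 27 ≥ 3 — no move.
  18: 18 XOR 24 = 10 < 18 — winning move (to 10).
That gives 1 winning move.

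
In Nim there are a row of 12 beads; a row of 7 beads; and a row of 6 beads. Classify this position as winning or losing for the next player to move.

Winning position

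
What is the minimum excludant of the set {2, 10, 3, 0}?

0 is in the set but 1 is not, so the mex is 1.

1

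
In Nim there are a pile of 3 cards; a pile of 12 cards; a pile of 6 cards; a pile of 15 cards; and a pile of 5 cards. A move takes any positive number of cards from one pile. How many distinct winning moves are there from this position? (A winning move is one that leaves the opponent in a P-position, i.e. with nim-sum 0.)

3

In binary:
  0011  (3)
  1100  (12)
  0110  (6)
  1111  (15)
  0101  (5)
  ----
  0011  (3)
The overall nim-sum is X = 3. A pile of size p has a winning move iff p XOR X < p (reduce it to p XOR X).
  3: 3 XOR 3 = 0 < 3 — winning move (to 0).
  12: 12 XOR 3 = 15 ≥ 12 — no move.
  6: 6 XOR 3 = 5 < 6 — winning move (to 5).
  15: 15 XOR 3 = 12 < 15 — winning move (to 12).
  5: 5 XOR 3 = 6 ≥ 5 — no move.
That gives 3 winning moves.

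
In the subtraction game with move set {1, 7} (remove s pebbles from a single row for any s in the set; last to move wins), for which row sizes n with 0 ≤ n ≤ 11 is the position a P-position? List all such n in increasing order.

0, 2, 4, 6, 8, 10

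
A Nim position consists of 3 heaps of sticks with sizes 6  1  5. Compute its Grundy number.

2

Nim-sum: 6 ⊕ 1 ⊕ 5 = 2.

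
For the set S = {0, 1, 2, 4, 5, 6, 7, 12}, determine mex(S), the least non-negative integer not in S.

3

The values 0, 1, 2 are all present; 3 is the first non-negative integer missing from the set.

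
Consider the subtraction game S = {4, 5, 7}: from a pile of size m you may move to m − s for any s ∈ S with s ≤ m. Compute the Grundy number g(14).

Grundy values for subtraction set {4, 5, 7}:
k:     0  1  2  3  4  5  6  7  8  9 10 11 12 13 14
g(k):  0  0  0  0  1  1  1  1  2  2  2  0  0  0  0
So g(14) = 0.

0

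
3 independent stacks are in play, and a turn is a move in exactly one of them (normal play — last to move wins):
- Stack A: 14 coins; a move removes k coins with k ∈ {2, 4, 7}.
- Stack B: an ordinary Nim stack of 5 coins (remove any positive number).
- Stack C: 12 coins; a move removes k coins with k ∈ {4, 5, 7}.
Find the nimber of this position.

4

Grundy values for stack A (subtraction set {2, 4, 7}):
g(0) = mex{} = 0
g(1) = mex{} = 0
g(2) = mex{0} = 1
g(3) = mex{0} = 1
g(4) = mex{0,1} = 2
g(5) = mex{0,1} = 2
g(6) = mex{1,2} = 0
g(7) = mex{0,1,2} = 3
g(8) = mex{0,2} = 1
g(9) = mex{1,2,3} = 0
g(10) = mex{0,1} = 2
g(11) = mex{0,2,3} = 1
g(12) = mex{1,2} = 0
g(13) = mex{0,1} = 2
g(14) = mex{0,2,3} = 1
So g(14) = 1.
Stack B is a plain Nim stack of size 5, so its Grundy value is 5.
Grundy values for stack C (subtraction set {4, 5, 7}):
g(0) = mex{} = 0
g(1) = mex{} = 0
g(2) = mex{} = 0
g(3) = mex{} = 0
g(4) = mex{0} = 1
g(5) = mex{0} = 1
g(6) = mex{0} = 1
g(7) = mex{0} = 1
g(8) = mex{0,1} = 2
g(9) = mex{0,1} = 2
g(10) = mex{0,1} = 2
g(11) = mex{1} = 0
g(12) = mex{1,2} = 0
So g(12) = 0.
The value of a disjunctive sum is the nim-sum of the parts.
Combined value = 1 ⊕ 5 ⊕ 0 = 4.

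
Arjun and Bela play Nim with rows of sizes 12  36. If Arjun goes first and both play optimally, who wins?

Nim-sum: 12 ⊕ 36 = 40.
The nim-sum is 40 ≠ 0, so this is an N-position: the player to move can win; Arjun has a winning move.

Arjun wins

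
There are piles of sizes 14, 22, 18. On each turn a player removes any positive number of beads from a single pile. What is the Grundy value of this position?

10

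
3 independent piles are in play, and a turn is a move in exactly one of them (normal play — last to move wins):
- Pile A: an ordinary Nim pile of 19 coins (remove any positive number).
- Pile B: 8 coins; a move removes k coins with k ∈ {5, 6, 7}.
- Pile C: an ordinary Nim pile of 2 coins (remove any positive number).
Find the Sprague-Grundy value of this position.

16

Pile A is a plain Nim pile of size 19, so its Grundy value is 19.
Build the Grundy sequence for pile B with g(k) = mex{g(k−s) : s ∈ {5, 6, 7}, s ≤ k}:
k:     0  1  2  3  4  5  6  7  8
g(k):  0  0  0  0  0  1  1  1  1
So g(8) = 1.
Pile C is a plain Nim pile of size 2, so its Grundy value is 2.
The value of a disjunctive sum is the nim-sum of the parts.
Combined value = 19 ⊕ 1 ⊕ 2 = 16.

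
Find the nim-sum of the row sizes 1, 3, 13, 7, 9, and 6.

Compute the nim-sum pairwise:
1 ^ 3 = 2
2 ^ 13 = 15
15 ^ 7 = 8
8 ^ 9 = 1
1 ^ 6 = 7

7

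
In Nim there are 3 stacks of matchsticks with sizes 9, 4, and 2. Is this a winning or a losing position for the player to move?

Nim-sum: 9 ^ 4 ^ 2 = 15.
The nim-sum is 15 ≠ 0, so this is an N-position: the player to move can win.

Winning position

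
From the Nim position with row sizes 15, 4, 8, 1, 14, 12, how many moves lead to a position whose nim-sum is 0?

0

Nim-sum: 15 XOR 4 XOR 8 XOR 1 XOR 14 XOR 12 = 0.
The nim-sum is already 0, so every move leaves a nonzero nim-sum — there are no winning moves.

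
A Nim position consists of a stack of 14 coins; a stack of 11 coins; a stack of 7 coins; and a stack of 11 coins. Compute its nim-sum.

9

In binary:
  1110  (14)
  1011  (11)
  0111  (7)
  1011  (11)
  ----
  1001  (9)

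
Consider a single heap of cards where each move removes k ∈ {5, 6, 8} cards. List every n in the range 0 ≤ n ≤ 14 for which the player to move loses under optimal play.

0, 1, 2, 3, 4, 13, 14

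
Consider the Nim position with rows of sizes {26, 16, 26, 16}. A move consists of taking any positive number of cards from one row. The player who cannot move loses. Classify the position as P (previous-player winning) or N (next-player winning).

Compute the nim-sum pairwise:
26 ⊕ 16 = 10
10 ⊕ 26 = 16
16 ⊕ 16 = 0
The nim-sum is 0, so this is a P-position: the player to move is in a losing position under optimal play.

P-position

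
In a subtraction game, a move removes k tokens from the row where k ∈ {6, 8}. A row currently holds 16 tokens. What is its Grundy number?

Compute g(0), g(1), … for moves {6, 8}:
k:     0  1  2  3  4  5  6  7  8  9 10 11 12 13 14 15 16
g(k):  0  0  0  0  0  0  1  1  1  1  1  1  2  2  0  0  0
So g(16) = 0.

0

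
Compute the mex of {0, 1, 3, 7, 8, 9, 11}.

2

The values 0, 1 are all present; 2 is the first non-negative integer missing from the set.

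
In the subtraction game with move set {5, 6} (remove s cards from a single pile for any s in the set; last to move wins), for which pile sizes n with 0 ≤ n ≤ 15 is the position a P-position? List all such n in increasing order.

Grundy values for subtraction set {5, 6}:
k:     0  1  2  3  4  5  6  7  8  9 10 11 12 13 14 15
g(k):  0  0  0  0  0  1  1  1  1  1  2  0  0  0  0  0
The P-positions (g = 0) in 0..15 are 0, 1, 2, 3, 4, 11, 12, 13, 14, 15.

0, 1, 2, 3, 4, 11, 12, 13, 14, 15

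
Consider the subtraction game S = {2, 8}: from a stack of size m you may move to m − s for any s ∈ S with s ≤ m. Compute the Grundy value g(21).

0

Build the Grundy sequence with g(k) = mex{g(k−s) : s ∈ {2, 8}, s ≤ k}:
k:     0  1  2  3  4  5  6  7  8  9 10 11 12 13 14 15 16 17 18 19 20 21
g(k):  0  0  1  1  0  0  1  1  2  2  0  0  1  1  0  0  1  1  2  2  0  0
So g(21) = 0.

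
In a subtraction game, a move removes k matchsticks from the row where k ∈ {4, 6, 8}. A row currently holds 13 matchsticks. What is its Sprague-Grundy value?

0

Build the Grundy sequence with g(k) = mex{g(k−s) : s ∈ {4, 6, 8}, s ≤ k}:
k:     0  1  2  3  4  5  6  7  8  9 10 11 12 13
g(k):  0  0  0  0  1  1  1  1  2  2  2  2  0  0
So g(13) = 0.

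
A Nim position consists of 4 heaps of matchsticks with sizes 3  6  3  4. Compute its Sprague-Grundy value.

2

Compute the nim-sum pairwise:
3 ⊕ 6 = 5
5 ⊕ 3 = 6
6 ⊕ 4 = 2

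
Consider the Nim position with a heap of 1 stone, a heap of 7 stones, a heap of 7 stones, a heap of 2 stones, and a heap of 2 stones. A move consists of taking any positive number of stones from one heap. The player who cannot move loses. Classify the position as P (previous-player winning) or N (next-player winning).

N-position

Nim-sum: 1 ^ 7 ^ 7 ^ 2 ^ 2 = 1.
The nim-sum is 1 ≠ 0, so this is an N-position: the player to move can win.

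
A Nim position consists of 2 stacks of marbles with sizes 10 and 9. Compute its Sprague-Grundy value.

3

Nim-sum: 10 XOR 9 = 3.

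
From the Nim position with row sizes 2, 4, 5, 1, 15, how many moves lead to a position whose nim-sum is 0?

1

Compute the nim-sum pairwise:
2 ⊕ 4 = 6
6 ⊕ 5 = 3
3 ⊕ 1 = 2
2 ⊕ 15 = 13
The overall nim-sum is X = 13. A row of size p has a winning move iff p XOR X < p (reduce it to p XOR X).
  2: 2 XOR 13 = 15 ≥ 2 — no move.
  4: 4 XOR 13 = 9 ≥ 4 — no move.
  5: 5 XOR 13 = 8 ≥ 5 — no move.
  1: 1 XOR 13 = 12 ≥ 1 — no move.
  15: 15 XOR 13 = 2 < 15 — winning move (to 2).
That gives 1 winning move.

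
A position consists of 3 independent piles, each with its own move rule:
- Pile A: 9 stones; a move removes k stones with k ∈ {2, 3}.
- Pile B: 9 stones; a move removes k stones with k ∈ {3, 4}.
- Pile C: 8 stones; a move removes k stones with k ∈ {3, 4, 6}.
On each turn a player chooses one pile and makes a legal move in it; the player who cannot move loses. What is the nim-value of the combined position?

0

For pile A, compute g(0), g(1), … with moves {2, 3}:
k:     0  1  2  3  4  5  6  7  8  9
g(k):  0  0  1  1  2  0  0  1  1  2
So g(9) = 2.
Build the Grundy sequence for pile B with g(k) = mex{g(k−s) : s ∈ {3, 4}, s ≤ k}:
k:     0  1  2  3  4  5  6  7  8  9
g(k):  0  0  0  1  1  1  2  0  0  0
So g(9) = 0.
For pile C, compute g(0), g(1), … with moves {3, 4, 6}:
g(0) = mex{} = 0
g(1) = mex{} = 0
g(2) = mex{} = 0
g(3) = mex{0} = 1
g(4) = mex{0} = 1
g(5) = mex{0} = 1
g(6) = mex{0,1} = 2
g(7) = mex{0,1} = 2
g(8) = mex{0,1} = 2
So g(8) = 2.
The value of a disjunctive sum is the nim-sum of the parts.
Combined value = 2 ⊕ 0 ⊕ 2 = 0.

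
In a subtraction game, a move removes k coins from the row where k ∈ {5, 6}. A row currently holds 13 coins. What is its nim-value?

0

Build the Grundy sequence with g(k) = mex{g(k−s) : s ∈ {5, 6}, s ≤ k}:
g(0) = mex{} = 0
g(1) = mex{} = 0
g(2) = mex{} = 0
g(3) = mex{} = 0
g(4) = mex{} = 0
g(5) = mex{0} = 1
g(6) = mex{0} = 1
g(7) = mex{0} = 1
g(8) = mex{0} = 1
g(9) = mex{0} = 1
g(10) = mex{0,1} = 2
g(11) = mex{1} = 0
g(12) = mex{1} = 0
g(13) = mex{1} = 0
So g(13) = 0.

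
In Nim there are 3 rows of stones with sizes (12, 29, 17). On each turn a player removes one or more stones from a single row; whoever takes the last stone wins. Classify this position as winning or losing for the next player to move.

Losing position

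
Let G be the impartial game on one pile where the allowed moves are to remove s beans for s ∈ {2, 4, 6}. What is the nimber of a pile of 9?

Compute g(0), g(1), … for moves {2, 4, 6}:
g(0) = mex{} = 0
g(1) = mex{} = 0
g(2) = mex{0} = 1
g(3) = mex{0} = 1
g(4) = mex{0,1} = 2
g(5) = mex{0,1} = 2
g(6) = mex{0,1,2} = 3
g(7) = mex{0,1,2} = 3
g(8) = mex{1,2,3} = 0
g(9) = mex{1,2,3} = 0
So g(9) = 0.

0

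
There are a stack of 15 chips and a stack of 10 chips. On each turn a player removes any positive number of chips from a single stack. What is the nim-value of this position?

In binary:
  1111  (15)
  1010  (10)
  ----
  0101  (5)

5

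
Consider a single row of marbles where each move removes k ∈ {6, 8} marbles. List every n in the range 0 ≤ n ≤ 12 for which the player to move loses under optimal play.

0, 1, 2, 3, 4, 5

Grundy values for subtraction set {6, 8}:
g(0) = mex{} = 0
g(1) = mex{} = 0
g(2) = mex{} = 0
g(3) = mex{} = 0
g(4) = mex{} = 0
g(5) = mex{} = 0
g(6) = mex{0} = 1
g(7) = mex{0} = 1
g(8) = mex{0} = 1
g(9) = mex{0} = 1
g(10) = mex{0} = 1
g(11) = mex{0} = 1
g(12) = mex{0,1} = 2
The P-positions (g = 0) in 0..12 are 0, 1, 2, 3, 4, 5.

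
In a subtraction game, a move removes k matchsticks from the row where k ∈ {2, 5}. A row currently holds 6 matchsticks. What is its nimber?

1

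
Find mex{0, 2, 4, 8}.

1

0 is in the set but 1 is not, so the mex is 1.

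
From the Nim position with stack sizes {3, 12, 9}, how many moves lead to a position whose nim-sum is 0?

1

Compute the nim-sum pairwise:
3 XOR 12 = 15
15 XOR 9 = 6
The overall nim-sum is X = 6. A stack of size p has a winning move iff p XOR X < p (reduce it to p XOR X).
  3: 3 XOR 6 = 5 ≥ 3 — no move.
  12: 12 XOR 6 = 10 < 12 — winning move (to 10).
  9: 9 XOR 6 = 15 ≥ 9 — no move.
That gives 1 winning move.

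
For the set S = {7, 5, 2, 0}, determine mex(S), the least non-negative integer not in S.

1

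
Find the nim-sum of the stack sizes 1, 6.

7

Compute the nim-sum pairwise:
1 ⊕ 6 = 7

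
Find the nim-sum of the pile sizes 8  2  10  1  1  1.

In binary:
  1000  (8)
  0010  (2)
  1010  (10)
  0001  (1)
  0001  (1)
  0001  (1)
  ----
  0001  (1)

1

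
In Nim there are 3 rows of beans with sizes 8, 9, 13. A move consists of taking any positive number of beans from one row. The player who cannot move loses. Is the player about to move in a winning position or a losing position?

Winning position

Nim-sum: 8 ^ 9 ^ 13 = 12.
The nim-sum is 12 ≠ 0, so this is an N-position: the player to move can win.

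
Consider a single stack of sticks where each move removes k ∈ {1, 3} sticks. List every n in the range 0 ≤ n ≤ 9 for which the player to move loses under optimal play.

Grundy values for subtraction set {1, 3}:
k:     0  1  2  3  4  5  6  7  8  9
g(k):  0  1  0  1  0  1  0  1  0  1
The P-positions (g = 0) in 0..9 are 0, 2, 4, 6, 8.

0, 2, 4, 6, 8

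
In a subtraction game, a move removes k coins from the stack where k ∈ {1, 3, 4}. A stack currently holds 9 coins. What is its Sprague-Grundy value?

0

Build the Grundy sequence with g(k) = mex{g(k−s) : s ∈ {1, 3, 4}, s ≤ k}:
k:     0  1  2  3  4  5  6  7  8  9
g(k):  0  1  0  1  2  3  2  0  1  0
So g(9) = 0.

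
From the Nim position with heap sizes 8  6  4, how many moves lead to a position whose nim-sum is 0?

In binary:
  1000  (8)
  0110  (6)
  0100  (4)
  ----
  1010  (10)
The overall nim-sum is X = 10. A heap of size p has a winning move iff p XOR X < p (reduce it to p XOR X).
  8: 8 XOR 10 = 2 < 8 — winning move (to 2).
  6: 6 XOR 10 = 12 ≥ 6 — no move.
  4: 4 XOR 10 = 14 ≥ 4 — no move.
That gives 1 winning move.

1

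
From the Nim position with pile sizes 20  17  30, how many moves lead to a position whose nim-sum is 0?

Write each in binary and XOR column by column:
  10100  (20)
  10001  (17)
  11110  (30)
  -----
  11011  (27)
The overall nim-sum is X = 27. A pile of size p has a winning move iff p XOR X < p (reduce it to p XOR X).
  20: 20 XOR 27 = 15 < 20 — winning move (to 15).
  17: 17 XOR 27 = 10 < 17 — winning move (to 10).
  30: 30 XOR 27 = 5 < 30 — winning move (to 5).
That gives 3 winning moves.

3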